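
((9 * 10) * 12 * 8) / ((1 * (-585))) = -192 / 13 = -14.77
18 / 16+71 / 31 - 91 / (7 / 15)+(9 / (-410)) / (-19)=-185062019 / 965960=-191.58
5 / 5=1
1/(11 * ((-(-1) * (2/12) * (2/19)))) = 57/11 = 5.18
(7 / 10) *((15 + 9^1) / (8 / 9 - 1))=-151.20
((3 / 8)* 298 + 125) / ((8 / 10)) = 4735 / 16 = 295.94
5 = 5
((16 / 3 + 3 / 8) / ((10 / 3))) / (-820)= -137 / 65600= -0.00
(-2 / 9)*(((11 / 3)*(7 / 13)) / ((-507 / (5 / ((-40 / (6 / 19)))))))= -77 / 2254122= -0.00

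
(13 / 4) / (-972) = -13 / 3888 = -0.00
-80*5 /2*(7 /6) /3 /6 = -350 /27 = -12.96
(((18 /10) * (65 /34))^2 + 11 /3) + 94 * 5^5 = 1018778783 /3468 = 293765.51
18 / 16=9 / 8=1.12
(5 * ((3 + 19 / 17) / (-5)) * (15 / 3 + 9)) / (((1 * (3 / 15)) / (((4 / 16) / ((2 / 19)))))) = -23275 / 34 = -684.56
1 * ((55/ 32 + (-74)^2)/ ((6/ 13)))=759577/ 64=11868.39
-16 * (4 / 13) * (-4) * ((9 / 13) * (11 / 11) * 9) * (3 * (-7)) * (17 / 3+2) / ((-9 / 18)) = 6676992 / 169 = 39508.83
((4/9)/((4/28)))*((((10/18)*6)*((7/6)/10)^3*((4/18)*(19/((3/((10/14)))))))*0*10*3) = 0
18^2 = 324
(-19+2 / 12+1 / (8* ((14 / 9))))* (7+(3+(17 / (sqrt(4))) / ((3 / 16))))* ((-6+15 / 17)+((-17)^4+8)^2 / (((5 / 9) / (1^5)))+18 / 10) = -186093974831472451 / 14280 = -13031790954584.91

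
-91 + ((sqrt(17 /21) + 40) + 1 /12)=-611 /12 + sqrt(357) /21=-50.02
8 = 8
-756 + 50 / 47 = -35482 / 47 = -754.94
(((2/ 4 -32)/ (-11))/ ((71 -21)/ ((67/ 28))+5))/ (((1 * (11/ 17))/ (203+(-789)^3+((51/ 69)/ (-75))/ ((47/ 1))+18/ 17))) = -952490834629214223/ 11346986750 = -83942182.68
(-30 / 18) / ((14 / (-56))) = 20 / 3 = 6.67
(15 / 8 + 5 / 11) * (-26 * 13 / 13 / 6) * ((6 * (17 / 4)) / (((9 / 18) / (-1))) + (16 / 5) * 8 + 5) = 9061 / 44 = 205.93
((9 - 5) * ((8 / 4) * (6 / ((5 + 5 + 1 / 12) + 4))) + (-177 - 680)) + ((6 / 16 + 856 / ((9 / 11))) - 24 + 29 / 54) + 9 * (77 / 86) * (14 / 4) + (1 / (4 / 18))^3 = 226716385 / 784836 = 288.87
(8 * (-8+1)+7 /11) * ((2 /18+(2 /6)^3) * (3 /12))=-203 /99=-2.05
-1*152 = -152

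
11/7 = 1.57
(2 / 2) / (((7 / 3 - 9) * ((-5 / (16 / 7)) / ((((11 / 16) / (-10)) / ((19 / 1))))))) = -33 / 133000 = -0.00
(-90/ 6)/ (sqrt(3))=-5*sqrt(3)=-8.66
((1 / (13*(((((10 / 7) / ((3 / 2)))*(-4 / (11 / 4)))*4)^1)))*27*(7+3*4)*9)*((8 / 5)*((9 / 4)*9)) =-86388687 / 41600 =-2076.65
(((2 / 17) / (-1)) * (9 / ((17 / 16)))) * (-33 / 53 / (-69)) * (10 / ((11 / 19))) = -54720 / 352291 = -0.16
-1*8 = -8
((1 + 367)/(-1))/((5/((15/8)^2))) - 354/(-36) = -2987/12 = -248.92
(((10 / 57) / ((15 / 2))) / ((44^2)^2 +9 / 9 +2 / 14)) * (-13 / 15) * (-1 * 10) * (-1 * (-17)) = 1547 / 1682427105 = 0.00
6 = 6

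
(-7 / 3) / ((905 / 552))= -1288 / 905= -1.42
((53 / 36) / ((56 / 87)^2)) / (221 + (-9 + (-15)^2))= 44573 / 5481728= 0.01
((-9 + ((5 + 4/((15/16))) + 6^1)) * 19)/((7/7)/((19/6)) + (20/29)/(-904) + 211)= 222403436/394713225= 0.56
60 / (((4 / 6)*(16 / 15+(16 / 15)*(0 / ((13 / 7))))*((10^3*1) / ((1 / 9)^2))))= 0.00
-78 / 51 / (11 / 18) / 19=-468 / 3553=-0.13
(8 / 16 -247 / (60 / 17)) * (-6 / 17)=4169 / 170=24.52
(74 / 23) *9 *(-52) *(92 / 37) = -3744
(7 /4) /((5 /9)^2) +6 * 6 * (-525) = -1889433 /100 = -18894.33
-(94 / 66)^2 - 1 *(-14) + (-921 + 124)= -854896 / 1089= -785.03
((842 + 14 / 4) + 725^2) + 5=1052951 / 2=526475.50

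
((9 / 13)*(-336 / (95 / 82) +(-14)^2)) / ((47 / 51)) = -70.63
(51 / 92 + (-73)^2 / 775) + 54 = 4379993 / 71300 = 61.43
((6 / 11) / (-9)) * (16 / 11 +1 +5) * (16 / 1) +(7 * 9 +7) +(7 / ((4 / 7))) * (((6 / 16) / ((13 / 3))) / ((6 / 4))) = 4792849 / 75504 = 63.48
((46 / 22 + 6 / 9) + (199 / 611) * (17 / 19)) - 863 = -329444653 / 383097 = -859.95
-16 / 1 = -16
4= 4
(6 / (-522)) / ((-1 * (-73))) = -1 / 6351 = -0.00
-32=-32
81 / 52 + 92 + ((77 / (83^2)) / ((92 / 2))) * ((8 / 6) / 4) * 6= 93.56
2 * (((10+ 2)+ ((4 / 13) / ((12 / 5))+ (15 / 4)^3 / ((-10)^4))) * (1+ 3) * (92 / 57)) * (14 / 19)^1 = 390072893 / 3378960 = 115.44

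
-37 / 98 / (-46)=37 / 4508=0.01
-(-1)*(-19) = -19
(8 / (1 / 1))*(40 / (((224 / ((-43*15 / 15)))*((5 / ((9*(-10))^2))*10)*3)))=-23220 / 7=-3317.14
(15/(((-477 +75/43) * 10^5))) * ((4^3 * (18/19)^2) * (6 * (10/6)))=-13932/76847875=-0.00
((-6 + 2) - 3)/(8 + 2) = -7/10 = -0.70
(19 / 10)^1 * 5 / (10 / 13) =247 / 20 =12.35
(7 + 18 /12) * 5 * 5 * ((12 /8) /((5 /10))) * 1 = 637.50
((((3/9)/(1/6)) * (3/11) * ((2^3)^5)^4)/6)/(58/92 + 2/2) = 53034389211914960896/825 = 64284108135654498.06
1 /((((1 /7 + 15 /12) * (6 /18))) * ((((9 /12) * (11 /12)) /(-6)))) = -2688 /143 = -18.80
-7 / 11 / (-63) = 1 / 99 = 0.01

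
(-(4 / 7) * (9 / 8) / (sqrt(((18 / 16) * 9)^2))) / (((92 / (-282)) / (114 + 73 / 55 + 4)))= 616922 / 26565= 23.22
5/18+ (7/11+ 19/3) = 1435/198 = 7.25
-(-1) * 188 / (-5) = -188 / 5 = -37.60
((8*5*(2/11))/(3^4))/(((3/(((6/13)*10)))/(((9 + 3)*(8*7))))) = 358400/3861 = 92.83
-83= -83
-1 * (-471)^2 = -221841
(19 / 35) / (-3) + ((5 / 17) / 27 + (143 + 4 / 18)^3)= 2937860.69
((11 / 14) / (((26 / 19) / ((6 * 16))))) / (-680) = -627 / 7735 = -0.08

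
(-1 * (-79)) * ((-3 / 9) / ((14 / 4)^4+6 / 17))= -21488 / 122739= -0.18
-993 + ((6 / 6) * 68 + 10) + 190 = -725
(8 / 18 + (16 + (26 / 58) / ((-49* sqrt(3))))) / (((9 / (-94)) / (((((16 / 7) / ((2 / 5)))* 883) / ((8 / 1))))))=-61421480 / 567 + 5395130* sqrt(3) / 268569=-108292.33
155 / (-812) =-155 / 812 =-0.19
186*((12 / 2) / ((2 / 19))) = 10602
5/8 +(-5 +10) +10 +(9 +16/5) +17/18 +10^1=13957/360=38.77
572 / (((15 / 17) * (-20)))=-2431 / 75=-32.41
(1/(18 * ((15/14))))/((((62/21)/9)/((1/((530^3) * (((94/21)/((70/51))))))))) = 2401/7375068826000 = 0.00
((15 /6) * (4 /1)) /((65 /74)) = 148 /13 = 11.38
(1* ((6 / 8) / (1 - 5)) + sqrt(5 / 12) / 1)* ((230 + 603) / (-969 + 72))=833 / 4784 - 833* sqrt(15) / 5382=-0.43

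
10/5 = 2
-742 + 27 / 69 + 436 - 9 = -7236 / 23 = -314.61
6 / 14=0.43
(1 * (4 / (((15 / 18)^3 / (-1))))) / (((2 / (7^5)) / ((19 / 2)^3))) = -49800620.02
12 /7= 1.71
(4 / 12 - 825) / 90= -1237 / 135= -9.16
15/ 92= 0.16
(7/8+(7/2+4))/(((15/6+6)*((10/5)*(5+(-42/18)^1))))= 201/1088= 0.18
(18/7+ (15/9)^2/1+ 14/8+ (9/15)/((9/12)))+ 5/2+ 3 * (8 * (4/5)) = 7459/252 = 29.60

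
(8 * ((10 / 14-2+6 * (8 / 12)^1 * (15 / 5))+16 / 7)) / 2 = 52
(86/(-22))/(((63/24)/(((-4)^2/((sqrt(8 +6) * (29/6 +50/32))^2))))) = -0.04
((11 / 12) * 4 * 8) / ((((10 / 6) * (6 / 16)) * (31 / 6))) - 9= 0.08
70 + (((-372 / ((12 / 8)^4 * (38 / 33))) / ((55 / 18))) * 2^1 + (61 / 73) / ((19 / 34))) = 206156 / 6935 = 29.73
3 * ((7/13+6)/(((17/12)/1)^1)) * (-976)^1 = -13513.85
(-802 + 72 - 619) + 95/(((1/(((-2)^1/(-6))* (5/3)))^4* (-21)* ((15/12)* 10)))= -185871319/137781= -1349.03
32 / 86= 0.37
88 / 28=22 / 7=3.14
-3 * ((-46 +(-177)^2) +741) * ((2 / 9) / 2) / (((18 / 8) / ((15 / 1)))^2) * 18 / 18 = -12809600 / 27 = -474429.63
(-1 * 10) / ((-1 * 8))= 5 / 4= 1.25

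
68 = 68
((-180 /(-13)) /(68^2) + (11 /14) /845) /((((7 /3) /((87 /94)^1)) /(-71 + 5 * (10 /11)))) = -0.10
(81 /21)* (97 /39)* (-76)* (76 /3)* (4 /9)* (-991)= 2220918208 /273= 8135231.53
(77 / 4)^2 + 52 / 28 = 41711 / 112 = 372.42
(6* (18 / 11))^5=14693280768 / 161051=91233.71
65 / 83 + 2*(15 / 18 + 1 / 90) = 9233 / 3735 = 2.47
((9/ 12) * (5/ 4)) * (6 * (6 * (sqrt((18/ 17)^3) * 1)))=3645 * sqrt(34)/ 578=36.77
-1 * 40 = -40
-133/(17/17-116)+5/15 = 514/345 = 1.49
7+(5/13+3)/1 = 135/13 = 10.38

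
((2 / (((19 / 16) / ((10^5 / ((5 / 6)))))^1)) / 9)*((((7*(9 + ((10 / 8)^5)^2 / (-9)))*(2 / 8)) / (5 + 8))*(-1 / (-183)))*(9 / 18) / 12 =328864510625 / 59986427904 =5.48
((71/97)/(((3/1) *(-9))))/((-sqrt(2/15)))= 71 *sqrt(30)/5238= 0.07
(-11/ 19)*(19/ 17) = -11/ 17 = -0.65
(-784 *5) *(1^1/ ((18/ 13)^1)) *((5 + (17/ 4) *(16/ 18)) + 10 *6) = -194717.53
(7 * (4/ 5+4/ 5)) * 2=112/ 5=22.40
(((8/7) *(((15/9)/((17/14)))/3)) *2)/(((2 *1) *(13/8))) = 640/1989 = 0.32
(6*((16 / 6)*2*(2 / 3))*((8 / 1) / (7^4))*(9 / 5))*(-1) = -1536 / 12005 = -0.13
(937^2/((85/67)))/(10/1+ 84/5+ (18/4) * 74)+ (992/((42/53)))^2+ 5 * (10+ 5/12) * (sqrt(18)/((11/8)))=1250 * sqrt(2)/11+ 3022942433485/1926729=1569111.21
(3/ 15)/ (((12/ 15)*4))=1/ 16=0.06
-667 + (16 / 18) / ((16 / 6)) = -2000 / 3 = -666.67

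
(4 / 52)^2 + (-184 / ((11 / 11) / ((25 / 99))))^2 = 2158.97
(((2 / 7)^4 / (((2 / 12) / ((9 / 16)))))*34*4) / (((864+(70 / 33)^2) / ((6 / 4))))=2999106 / 567714049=0.01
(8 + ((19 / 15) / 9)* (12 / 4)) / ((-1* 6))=-379 / 270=-1.40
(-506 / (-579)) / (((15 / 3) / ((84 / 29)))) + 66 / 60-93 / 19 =-3497053 / 1063430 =-3.29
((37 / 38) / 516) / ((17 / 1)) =37 / 333336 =0.00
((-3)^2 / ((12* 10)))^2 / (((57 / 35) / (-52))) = -273 / 1520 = -0.18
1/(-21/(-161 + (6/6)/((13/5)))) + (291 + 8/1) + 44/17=478389/1547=309.24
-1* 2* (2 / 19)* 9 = -36 / 19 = -1.89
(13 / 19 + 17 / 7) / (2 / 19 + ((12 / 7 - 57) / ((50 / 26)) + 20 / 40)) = -20700 / 187153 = -0.11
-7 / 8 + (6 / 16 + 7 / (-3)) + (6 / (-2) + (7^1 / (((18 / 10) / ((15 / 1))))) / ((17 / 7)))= 1855 / 102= 18.19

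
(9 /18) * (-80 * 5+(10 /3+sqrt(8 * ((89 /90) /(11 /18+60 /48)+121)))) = -595 /3+sqrt(27277710) /335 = -182.74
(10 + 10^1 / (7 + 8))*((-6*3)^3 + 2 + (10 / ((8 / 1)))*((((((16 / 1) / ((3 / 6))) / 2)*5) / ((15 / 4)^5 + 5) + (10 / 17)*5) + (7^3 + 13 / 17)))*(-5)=748106045200 / 2599283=287812.46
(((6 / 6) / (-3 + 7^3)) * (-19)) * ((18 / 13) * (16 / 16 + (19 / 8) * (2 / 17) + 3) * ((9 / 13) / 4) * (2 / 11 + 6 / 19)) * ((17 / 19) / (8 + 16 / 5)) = -23571 / 10346336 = -0.00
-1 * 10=-10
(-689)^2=474721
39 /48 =13 /16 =0.81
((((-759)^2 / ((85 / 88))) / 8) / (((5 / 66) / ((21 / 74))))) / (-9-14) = -190933281 / 15725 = -12142.02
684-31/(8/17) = 618.12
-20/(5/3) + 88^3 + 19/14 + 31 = 9540893/14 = 681492.36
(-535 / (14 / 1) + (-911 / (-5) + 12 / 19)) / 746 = 192341 / 992180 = 0.19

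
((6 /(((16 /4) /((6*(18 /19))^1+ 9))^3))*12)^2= 12688452.52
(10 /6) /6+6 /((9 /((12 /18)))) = 13 /18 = 0.72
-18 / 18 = -1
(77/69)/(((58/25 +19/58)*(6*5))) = 1015/72243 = 0.01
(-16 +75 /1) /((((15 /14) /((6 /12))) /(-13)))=-5369 /15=-357.93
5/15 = 1/3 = 0.33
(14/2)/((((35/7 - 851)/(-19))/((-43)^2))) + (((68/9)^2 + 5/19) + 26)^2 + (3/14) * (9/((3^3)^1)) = 5640090199274/779243409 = 7237.91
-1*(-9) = 9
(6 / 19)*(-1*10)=-60 / 19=-3.16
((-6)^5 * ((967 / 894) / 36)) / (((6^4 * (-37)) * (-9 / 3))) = -967 / 595404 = -0.00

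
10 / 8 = 5 / 4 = 1.25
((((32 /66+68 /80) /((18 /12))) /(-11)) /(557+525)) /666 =-881 /7847464680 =-0.00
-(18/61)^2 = -0.09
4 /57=0.07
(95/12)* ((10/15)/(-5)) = -19/18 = -1.06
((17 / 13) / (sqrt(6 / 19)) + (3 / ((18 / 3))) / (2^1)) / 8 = 1 / 32 + 17 * sqrt(114) / 624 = 0.32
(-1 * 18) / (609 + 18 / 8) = -0.03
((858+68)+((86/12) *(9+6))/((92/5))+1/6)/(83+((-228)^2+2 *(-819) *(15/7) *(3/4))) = 514469/27287844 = 0.02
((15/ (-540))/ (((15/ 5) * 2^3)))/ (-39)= 1/ 33696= 0.00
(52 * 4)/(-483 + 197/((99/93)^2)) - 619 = -104312621/168335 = -619.67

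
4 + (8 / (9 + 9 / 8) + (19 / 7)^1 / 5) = 15119 / 2835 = 5.33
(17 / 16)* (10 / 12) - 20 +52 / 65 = -8791 / 480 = -18.31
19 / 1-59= -40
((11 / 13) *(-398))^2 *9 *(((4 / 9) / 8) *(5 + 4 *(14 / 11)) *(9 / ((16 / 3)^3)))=11749735503 / 346112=33947.78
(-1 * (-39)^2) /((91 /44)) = -5148 /7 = -735.43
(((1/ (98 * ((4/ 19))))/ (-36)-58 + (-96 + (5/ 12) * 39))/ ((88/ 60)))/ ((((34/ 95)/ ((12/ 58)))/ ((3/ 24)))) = -923374825/ 136052224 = -6.79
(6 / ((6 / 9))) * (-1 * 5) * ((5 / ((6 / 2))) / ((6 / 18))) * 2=-450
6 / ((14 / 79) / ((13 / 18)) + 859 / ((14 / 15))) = 28756 / 4412141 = 0.01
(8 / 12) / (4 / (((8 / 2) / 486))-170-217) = 2 / 297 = 0.01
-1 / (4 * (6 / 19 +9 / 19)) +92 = 5501 / 60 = 91.68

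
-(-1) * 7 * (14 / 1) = 98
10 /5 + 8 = 10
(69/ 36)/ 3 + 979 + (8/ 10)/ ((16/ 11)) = 88217/ 90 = 980.19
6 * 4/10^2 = 6/25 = 0.24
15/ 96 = 5/ 32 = 0.16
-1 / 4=-0.25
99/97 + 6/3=293/97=3.02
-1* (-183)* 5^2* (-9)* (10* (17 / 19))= -6999750 / 19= -368407.89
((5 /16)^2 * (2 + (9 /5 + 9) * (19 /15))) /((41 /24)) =147 /164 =0.90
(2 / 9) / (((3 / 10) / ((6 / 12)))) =10 / 27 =0.37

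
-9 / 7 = -1.29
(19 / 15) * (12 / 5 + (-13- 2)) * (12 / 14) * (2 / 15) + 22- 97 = -9603 / 125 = -76.82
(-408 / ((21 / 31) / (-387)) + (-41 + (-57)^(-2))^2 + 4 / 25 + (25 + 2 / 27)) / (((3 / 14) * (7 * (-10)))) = -433729049470453 / 27709502625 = -15652.72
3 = 3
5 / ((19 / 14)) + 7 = 203 / 19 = 10.68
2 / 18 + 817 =7354 / 9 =817.11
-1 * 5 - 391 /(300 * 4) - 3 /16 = -827 /150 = -5.51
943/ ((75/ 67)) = 63181/ 75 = 842.41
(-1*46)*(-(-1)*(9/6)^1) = -69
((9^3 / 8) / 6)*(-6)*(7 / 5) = -5103 / 40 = -127.58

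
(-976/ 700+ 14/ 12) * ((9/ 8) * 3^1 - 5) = 0.37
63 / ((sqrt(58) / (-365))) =-22995 * sqrt(58) / 58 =-3019.39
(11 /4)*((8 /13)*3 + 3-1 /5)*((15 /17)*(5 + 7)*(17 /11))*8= 21744 /13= 1672.62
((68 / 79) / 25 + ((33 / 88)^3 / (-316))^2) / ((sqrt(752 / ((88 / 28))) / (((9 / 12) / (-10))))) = -67595457939 * sqrt(7238) / 34448473063424000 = -0.00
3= 3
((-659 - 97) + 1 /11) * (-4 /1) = 33260 /11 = 3023.64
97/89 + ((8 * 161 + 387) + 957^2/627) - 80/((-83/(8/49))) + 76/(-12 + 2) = 107606709389/34386485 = 3129.33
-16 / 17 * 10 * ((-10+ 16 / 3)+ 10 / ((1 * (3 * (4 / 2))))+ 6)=-480 / 17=-28.24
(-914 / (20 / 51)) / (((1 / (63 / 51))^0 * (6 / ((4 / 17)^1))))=-457 / 5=-91.40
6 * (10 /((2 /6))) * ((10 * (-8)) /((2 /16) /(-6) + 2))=-138240 /19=-7275.79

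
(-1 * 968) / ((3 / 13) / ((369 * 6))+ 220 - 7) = -9286992 / 2043523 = -4.54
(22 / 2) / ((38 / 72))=396 / 19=20.84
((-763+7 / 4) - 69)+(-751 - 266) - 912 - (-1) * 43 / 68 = -93793 / 34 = -2758.62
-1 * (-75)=75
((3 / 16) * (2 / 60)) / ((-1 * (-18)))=1 / 2880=0.00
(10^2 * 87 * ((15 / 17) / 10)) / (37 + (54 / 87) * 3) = 378450 / 19159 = 19.75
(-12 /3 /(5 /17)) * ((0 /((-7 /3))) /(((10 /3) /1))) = 0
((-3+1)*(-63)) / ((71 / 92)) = 11592 / 71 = 163.27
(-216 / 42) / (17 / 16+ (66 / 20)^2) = -14400 / 33467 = -0.43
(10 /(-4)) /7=-5 /14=-0.36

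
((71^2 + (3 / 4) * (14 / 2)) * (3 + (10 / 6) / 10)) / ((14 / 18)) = 1150545 / 56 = 20545.45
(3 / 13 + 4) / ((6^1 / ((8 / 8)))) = 55 / 78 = 0.71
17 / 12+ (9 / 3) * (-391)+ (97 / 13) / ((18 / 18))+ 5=-180823 / 156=-1159.12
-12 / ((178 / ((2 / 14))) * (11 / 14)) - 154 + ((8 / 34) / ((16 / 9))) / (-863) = -8848264963 / 57451636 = -154.01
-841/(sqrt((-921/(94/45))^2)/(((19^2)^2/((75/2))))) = -6628.80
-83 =-83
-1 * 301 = -301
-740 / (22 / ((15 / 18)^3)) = -23125 / 1188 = -19.47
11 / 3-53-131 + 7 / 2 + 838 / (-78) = -187.58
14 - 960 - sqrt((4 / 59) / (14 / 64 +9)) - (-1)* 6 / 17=-16076 / 17 - 8* sqrt(10) / 295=-945.73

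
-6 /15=-2 /5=-0.40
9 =9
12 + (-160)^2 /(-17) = -25396 /17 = -1493.88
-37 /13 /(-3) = 37 /39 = 0.95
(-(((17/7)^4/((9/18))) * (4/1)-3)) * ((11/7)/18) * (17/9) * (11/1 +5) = -988803640/1361367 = -726.33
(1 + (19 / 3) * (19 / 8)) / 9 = 385 / 216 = 1.78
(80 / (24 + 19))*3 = 240 / 43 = 5.58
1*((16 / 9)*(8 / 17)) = 128 / 153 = 0.84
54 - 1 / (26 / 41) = 1363 / 26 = 52.42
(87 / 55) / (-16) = -87 / 880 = -0.10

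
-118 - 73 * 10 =-848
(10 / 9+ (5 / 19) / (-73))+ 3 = 51274 / 12483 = 4.11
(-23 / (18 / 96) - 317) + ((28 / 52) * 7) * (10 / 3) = -16657 / 39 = -427.10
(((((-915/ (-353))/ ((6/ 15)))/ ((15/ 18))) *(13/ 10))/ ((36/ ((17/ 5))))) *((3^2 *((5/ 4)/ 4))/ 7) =121329/ 316288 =0.38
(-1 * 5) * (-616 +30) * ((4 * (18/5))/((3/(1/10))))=7032/5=1406.40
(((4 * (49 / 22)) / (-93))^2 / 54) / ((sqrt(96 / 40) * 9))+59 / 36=2401 * sqrt(15) / 762919641+59 / 36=1.64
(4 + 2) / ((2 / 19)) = 57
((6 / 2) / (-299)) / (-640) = 3 / 191360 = 0.00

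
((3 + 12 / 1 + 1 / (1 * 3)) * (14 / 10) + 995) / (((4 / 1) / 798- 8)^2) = 809112549 / 50880500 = 15.90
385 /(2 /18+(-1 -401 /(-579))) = -60795 /31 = -1961.13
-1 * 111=-111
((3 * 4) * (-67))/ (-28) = 201/ 7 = 28.71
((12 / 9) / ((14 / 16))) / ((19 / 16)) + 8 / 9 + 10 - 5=8585 / 1197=7.17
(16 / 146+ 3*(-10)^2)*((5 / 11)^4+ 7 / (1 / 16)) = 33625.09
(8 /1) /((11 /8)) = 64 /11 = 5.82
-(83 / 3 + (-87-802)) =2584 / 3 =861.33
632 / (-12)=-158 / 3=-52.67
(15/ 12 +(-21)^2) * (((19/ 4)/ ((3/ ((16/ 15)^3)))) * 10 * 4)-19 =68796853/ 2025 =33973.75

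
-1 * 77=-77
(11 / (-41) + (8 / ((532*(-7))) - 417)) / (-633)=5309210 / 8054081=0.66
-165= -165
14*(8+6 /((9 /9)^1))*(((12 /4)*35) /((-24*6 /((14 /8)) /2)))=-12005 /24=-500.21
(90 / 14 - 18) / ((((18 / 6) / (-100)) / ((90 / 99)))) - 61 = 22303 / 77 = 289.65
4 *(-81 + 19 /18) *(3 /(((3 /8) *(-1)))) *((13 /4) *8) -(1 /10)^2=66513.77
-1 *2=-2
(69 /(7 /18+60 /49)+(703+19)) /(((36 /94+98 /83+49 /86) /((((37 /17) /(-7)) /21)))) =-13508601443248 /2545258556673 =-5.31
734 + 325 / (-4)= 2611 / 4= 652.75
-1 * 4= -4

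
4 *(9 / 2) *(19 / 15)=114 / 5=22.80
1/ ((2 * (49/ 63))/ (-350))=-225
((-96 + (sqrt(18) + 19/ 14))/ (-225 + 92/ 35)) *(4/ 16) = 6625/ 62264 - 105 *sqrt(2)/ 31132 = 0.10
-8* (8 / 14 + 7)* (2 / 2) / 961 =-424 / 6727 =-0.06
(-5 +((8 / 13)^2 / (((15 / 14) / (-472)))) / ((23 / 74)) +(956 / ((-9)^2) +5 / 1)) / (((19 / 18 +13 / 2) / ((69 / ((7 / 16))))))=-3305593264 / 301665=-10957.83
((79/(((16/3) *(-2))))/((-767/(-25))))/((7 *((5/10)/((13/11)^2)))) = -77025/799568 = -0.10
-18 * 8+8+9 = -127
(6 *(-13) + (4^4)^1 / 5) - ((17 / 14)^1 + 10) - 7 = -3151 / 70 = -45.01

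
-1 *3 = -3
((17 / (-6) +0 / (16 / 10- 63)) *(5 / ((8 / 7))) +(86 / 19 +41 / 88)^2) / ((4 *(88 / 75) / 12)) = 7879233525 / 246011392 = 32.03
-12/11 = -1.09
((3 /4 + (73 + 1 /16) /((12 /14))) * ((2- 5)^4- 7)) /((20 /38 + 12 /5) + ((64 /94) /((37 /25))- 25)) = -50459389175 /171392784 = -294.41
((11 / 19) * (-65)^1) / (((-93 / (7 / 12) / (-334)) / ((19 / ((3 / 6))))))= -835835 / 279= -2995.82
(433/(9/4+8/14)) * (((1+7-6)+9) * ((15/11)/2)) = 90930/79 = 1151.01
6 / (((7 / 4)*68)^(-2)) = 84966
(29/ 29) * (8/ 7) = 8/ 7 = 1.14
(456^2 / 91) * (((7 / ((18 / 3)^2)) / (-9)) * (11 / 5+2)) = -40432 / 195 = -207.34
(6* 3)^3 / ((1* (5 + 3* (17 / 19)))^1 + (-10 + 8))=1026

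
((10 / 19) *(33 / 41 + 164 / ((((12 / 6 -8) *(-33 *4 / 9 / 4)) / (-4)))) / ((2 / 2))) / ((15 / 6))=-52340 / 8569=-6.11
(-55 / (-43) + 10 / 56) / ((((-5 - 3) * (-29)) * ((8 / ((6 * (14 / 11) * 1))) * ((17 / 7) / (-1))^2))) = 257985 / 253709632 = 0.00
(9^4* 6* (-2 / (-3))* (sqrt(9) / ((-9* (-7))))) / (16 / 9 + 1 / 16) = 1259712 / 1855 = 679.09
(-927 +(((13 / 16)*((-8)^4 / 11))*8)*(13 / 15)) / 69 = 193157 / 11385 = 16.97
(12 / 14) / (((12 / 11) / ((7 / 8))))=11 / 16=0.69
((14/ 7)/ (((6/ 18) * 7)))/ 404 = 3/ 1414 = 0.00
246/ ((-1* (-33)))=82/ 11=7.45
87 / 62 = 1.40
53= 53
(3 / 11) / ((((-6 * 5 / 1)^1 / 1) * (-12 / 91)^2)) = -8281 / 15840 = -0.52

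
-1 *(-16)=16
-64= -64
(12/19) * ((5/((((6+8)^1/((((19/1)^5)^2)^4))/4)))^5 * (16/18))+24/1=948673060176108265551531092381700206444310386231645061863484001338340157675329539235049355943531646425071070233000624245342188561936053444468125723723229371116791080628405384995998169690613044675128048986193257369556492742369393548887699374802225543537854010104/50421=18815038578689598888390370000000000000000000000000000000000000000000000000000000000000000000000000000000000000000000000000000000000000000000000000000000000000000000000000000000000000000000000000000000000000000000000000000000000000000000000000000000000000000.00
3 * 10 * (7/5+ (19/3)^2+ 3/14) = 26287/21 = 1251.76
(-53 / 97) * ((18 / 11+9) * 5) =-31005 / 1067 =-29.06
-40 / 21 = -1.90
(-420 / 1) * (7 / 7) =-420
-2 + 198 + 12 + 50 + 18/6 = 261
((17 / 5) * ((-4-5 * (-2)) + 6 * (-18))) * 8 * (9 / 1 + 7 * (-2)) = 13872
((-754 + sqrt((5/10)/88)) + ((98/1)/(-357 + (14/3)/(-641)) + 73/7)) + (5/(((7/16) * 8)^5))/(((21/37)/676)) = -732.43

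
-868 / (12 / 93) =-6727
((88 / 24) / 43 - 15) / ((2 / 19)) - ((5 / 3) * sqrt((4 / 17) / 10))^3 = -18278 / 129 - 10 * sqrt(170) / 7803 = -141.71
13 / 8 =1.62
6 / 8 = 3 / 4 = 0.75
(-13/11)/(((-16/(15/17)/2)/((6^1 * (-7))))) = -4095/748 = -5.47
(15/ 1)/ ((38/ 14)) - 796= -790.47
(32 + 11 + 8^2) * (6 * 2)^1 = 1284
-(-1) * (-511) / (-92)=511 / 92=5.55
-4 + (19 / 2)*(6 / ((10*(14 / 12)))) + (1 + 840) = 29466 / 35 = 841.89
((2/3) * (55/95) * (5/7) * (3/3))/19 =110/7581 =0.01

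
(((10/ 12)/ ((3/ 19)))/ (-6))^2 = 9025/ 11664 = 0.77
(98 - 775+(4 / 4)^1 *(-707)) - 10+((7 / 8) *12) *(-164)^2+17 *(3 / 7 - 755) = 1877304 / 7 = 268186.29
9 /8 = 1.12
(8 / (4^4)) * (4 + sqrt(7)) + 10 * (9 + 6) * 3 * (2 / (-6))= -1199 / 8 + sqrt(7) / 32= -149.79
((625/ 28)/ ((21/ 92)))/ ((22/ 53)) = 761875/ 3234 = 235.58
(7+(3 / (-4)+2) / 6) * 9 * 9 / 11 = 4671 / 88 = 53.08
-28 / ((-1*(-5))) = -28 / 5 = -5.60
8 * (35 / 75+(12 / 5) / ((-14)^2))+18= 16046 / 735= 21.83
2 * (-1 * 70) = -140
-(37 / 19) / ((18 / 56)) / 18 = -518 / 1539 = -0.34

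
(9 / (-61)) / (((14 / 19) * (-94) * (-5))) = -171 / 401380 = -0.00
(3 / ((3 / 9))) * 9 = 81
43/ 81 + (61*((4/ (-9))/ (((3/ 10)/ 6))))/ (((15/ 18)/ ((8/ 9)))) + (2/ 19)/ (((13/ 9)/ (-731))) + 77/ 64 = -806563973/ 1280448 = -629.91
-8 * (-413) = 3304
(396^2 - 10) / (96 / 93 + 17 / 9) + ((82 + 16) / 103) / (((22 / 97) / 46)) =305188124 / 5665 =53872.57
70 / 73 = 0.96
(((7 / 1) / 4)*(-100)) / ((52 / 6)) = -525 / 26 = -20.19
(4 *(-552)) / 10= -1104 / 5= -220.80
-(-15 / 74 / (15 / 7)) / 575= 7 / 42550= 0.00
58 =58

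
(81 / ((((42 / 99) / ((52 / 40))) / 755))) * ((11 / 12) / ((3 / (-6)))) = -19239363 / 56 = -343560.05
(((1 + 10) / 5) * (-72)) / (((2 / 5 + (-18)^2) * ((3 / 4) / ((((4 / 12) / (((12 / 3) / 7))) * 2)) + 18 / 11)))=-0.21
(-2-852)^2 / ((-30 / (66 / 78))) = -4011238 / 195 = -20570.45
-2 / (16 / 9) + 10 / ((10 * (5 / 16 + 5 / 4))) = -97 / 200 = -0.48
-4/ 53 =-0.08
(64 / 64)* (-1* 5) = -5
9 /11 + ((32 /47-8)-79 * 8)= -330105 /517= -638.50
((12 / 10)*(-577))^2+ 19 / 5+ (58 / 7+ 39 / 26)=167800971 / 350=479431.35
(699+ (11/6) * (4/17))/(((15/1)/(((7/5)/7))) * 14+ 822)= 35671/95472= 0.37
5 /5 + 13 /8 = 21 /8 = 2.62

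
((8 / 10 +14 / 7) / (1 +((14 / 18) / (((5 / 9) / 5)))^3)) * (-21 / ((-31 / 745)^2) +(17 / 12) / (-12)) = -11748883559 / 119010240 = -98.72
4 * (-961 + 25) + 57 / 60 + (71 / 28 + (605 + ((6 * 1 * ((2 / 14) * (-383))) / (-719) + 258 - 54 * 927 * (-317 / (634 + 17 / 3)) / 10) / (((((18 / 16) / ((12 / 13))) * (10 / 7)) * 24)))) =-28909421594999 / 9416868825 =-3069.96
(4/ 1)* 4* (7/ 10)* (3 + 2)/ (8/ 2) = 14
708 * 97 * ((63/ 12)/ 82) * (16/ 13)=5411.62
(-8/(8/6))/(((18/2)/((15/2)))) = -5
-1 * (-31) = 31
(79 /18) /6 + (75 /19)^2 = 636019 /38988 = 16.31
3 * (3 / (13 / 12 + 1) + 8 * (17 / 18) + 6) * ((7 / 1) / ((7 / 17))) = 57358 / 75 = 764.77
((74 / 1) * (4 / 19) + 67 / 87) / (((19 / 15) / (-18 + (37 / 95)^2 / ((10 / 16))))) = -866203138 / 3779309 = -229.20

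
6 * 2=12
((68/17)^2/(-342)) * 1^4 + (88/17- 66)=-176950/2907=-60.87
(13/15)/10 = 0.09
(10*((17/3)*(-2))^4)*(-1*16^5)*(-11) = 154137484328960/81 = 1902931905295.80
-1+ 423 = 422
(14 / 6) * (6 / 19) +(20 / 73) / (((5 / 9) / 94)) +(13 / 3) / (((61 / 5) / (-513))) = -11432107 / 84607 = -135.12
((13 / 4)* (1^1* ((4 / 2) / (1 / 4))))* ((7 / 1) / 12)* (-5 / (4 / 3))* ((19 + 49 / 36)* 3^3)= -31267.03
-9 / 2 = -4.50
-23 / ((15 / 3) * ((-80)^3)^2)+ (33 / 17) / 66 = 655359999609 / 22282240000000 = 0.03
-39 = -39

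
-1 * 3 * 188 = -564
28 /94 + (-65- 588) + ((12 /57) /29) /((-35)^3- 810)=-738408734683 /1131310445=-652.70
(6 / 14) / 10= 3 / 70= 0.04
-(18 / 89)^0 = -1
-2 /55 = -0.04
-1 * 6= -6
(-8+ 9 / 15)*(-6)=222 / 5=44.40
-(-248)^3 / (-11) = -15252992 / 11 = -1386635.64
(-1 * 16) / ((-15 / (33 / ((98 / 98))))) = 176 / 5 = 35.20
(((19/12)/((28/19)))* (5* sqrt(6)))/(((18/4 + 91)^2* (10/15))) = 0.00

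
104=104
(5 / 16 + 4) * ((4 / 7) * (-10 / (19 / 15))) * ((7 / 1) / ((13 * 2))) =-5175 / 988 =-5.24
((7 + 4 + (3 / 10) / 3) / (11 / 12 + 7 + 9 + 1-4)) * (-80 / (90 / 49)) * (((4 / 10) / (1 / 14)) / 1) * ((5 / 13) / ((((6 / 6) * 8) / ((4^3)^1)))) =-6497792 / 10855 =-598.60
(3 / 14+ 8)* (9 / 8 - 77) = -69805 / 112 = -623.26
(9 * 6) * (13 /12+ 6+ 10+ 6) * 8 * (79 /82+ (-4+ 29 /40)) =-9450963 /410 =-23051.13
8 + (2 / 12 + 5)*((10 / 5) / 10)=271 / 30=9.03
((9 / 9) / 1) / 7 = 1 / 7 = 0.14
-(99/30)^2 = -10.89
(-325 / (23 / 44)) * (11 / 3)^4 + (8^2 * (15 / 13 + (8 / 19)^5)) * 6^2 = -6578099118131012 / 59968641681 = -109692.31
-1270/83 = -15.30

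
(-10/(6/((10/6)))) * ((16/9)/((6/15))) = -12.35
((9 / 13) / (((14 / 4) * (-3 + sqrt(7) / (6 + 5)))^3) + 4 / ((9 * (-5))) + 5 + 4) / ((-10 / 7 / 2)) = -283102269248189 / 22694140839825 + 39219246 * sqrt(7) / 504314240885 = -12.47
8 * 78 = 624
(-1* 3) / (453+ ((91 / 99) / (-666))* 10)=-98901 / 14933596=-0.01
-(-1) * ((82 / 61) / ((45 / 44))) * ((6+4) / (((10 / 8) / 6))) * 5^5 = 36080000 / 183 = 197158.47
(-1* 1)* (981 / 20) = -981 / 20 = -49.05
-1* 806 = -806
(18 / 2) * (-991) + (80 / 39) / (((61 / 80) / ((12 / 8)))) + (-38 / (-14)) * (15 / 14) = -692591561 / 77714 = -8912.06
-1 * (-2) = 2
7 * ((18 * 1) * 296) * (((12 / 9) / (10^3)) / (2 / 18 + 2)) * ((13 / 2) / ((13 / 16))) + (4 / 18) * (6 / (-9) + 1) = 12088654 / 64125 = 188.52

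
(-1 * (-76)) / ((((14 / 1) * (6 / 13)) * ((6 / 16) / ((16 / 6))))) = 15808 / 189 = 83.64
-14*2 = -28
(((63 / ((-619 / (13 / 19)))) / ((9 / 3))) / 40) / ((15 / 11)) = -1001 / 2352200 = -0.00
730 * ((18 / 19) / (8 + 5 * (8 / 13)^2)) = 555165 / 7942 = 69.90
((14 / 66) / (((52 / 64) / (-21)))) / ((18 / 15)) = -1960 / 429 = -4.57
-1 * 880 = -880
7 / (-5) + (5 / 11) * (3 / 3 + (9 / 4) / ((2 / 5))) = 709 / 440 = 1.61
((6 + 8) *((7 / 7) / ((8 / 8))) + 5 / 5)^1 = 15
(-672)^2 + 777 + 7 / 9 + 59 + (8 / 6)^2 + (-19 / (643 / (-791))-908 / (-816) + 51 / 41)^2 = 4368255419677790603 / 9641147771568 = 453084.58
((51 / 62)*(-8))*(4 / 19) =-816 / 589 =-1.39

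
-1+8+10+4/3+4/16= 223/12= 18.58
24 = 24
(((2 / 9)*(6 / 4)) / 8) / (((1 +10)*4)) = 0.00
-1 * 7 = -7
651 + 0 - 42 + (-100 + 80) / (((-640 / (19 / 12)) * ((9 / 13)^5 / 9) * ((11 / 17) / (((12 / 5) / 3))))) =21216954359 / 34642080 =612.46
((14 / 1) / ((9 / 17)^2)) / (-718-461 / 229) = -54502 / 785619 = -0.07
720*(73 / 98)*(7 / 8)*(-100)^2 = 32850000 / 7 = 4692857.14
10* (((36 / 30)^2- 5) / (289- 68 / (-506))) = -45034 / 365755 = -0.12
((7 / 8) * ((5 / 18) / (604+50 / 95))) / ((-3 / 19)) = -12635 / 4961952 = -0.00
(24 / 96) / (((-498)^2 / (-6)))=-1 / 165336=-0.00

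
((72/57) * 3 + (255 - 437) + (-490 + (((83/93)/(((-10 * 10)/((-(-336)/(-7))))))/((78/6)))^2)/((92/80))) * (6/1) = -32166432664356/8871591625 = -3625.78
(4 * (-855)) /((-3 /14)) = 15960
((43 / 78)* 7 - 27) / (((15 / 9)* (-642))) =361 / 16692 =0.02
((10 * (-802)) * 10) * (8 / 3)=-641600 / 3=-213866.67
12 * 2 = 24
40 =40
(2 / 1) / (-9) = -2 / 9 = -0.22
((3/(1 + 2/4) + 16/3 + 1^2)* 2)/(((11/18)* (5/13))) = 780/11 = 70.91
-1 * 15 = -15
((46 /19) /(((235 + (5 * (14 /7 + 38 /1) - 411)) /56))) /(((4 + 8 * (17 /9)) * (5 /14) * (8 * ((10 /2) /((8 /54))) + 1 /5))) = 483 /157681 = 0.00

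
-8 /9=-0.89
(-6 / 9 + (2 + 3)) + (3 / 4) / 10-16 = -11.59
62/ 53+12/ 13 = 1442/ 689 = 2.09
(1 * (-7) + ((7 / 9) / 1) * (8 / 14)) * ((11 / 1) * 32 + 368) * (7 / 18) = -16520 / 9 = -1835.56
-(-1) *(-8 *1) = -8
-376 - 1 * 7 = -383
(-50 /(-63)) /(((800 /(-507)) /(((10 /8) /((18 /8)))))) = -0.28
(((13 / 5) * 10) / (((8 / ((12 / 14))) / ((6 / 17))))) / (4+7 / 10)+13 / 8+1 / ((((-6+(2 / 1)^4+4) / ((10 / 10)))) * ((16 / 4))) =20717 / 11186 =1.85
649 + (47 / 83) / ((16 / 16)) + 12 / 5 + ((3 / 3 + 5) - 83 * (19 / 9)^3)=-37200431 / 302535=-122.96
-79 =-79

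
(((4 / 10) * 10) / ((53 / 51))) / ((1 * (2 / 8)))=816 / 53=15.40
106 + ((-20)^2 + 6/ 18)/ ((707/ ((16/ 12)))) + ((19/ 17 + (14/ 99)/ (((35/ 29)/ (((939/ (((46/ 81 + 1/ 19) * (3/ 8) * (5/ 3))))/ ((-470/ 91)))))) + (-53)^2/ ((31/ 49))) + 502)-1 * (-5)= 1034771685192222997/ 206955258654375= 4999.98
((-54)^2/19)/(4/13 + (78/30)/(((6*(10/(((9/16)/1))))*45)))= 909792000/1827211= 497.91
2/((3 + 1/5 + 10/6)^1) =30/73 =0.41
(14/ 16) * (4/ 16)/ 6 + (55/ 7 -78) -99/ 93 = -2965265/ 41664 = -71.17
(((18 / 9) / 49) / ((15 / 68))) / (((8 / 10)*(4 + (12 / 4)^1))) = 34 / 1029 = 0.03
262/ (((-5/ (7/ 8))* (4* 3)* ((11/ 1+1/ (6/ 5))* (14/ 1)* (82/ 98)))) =-0.03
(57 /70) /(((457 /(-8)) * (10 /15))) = -342 /15995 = -0.02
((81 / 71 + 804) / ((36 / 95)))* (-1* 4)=-1810225 / 213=-8498.71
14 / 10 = 7 / 5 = 1.40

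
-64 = -64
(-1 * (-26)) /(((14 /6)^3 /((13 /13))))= 702 /343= 2.05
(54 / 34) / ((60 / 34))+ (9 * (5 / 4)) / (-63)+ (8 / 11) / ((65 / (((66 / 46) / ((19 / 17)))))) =117041 / 159068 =0.74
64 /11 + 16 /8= 86 /11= 7.82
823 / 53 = 15.53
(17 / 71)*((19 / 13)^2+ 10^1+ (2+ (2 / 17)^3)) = 11738509 / 3467711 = 3.39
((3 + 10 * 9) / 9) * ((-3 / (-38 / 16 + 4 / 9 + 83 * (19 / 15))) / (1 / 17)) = -189720 / 37153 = -5.11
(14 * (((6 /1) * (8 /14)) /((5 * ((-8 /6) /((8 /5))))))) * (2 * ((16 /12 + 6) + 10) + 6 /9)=-10176 /25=-407.04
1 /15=0.07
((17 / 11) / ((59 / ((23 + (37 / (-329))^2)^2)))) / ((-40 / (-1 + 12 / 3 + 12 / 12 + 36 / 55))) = -3375325569908736 / 2091033460606475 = -1.61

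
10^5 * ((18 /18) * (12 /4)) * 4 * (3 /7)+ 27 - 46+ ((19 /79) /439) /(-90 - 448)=67167679235593 /130608646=514266.71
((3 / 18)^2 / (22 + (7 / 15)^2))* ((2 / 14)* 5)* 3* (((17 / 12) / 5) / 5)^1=85 / 559888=0.00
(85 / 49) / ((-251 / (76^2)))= -490960 / 12299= -39.92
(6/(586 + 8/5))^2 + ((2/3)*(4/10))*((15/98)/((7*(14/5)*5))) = 0.00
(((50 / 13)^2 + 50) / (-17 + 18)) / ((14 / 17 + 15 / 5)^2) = 126582 / 28561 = 4.43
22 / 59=0.37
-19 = -19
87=87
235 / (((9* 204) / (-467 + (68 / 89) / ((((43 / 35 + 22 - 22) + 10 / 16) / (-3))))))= -1694218165 / 28268892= -59.93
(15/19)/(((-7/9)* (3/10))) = -450/133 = -3.38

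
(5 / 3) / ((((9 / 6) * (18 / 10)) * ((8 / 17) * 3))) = 425 / 972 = 0.44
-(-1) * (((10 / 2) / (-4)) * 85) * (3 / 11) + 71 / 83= -102701 / 3652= -28.12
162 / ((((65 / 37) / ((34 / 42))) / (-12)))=-407592 / 455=-895.81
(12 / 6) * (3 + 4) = 14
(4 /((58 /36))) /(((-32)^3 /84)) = -189 /29696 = -0.01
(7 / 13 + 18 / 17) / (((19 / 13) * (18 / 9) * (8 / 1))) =353 / 5168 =0.07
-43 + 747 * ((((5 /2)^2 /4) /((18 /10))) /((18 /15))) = 47747 /96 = 497.36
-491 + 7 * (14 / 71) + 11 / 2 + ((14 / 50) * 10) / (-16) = -1375397 / 2840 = -484.29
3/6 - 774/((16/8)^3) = -385/4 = -96.25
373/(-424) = -373/424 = -0.88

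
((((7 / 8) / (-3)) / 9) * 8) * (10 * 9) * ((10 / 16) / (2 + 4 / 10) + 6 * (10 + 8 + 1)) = -383915 / 144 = -2666.08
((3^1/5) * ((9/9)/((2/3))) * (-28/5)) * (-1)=126/25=5.04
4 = 4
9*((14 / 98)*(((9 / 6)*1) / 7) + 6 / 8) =1377 / 196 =7.03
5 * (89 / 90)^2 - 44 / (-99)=8641 / 1620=5.33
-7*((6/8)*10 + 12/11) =-1323/22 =-60.14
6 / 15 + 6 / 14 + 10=379 / 35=10.83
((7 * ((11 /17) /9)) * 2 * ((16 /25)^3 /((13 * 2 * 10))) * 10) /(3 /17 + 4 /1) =0.00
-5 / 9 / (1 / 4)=-20 / 9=-2.22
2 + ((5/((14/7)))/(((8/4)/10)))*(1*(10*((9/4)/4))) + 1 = 1173/16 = 73.31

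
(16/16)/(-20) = -1/20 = -0.05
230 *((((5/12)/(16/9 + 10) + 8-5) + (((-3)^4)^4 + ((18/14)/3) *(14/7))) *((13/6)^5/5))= 363686645569465153/3846528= 94549330089.23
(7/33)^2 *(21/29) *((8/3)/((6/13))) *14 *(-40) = -9988160/94743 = -105.42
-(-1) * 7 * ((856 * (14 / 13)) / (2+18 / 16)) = 671104 / 325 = 2064.94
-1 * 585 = -585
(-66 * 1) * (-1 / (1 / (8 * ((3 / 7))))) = 1584 / 7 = 226.29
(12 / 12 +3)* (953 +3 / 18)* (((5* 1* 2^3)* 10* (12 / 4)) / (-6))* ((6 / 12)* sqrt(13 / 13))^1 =-1143800 / 3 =-381266.67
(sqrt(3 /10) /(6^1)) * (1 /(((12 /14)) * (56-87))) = -7 * sqrt(30) /11160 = -0.00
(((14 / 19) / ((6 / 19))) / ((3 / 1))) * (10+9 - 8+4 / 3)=9.59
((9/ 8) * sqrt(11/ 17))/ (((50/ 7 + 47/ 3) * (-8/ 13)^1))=-2457 * sqrt(187)/ 521152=-0.06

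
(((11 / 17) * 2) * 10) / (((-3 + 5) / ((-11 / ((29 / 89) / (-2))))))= 215380 / 493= 436.88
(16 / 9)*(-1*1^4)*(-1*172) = 2752 / 9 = 305.78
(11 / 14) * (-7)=-11 / 2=-5.50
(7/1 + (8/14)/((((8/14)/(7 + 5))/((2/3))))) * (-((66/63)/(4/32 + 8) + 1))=-1541/91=-16.93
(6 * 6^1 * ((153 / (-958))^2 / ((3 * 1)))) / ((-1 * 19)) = -0.02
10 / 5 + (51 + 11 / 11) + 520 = 574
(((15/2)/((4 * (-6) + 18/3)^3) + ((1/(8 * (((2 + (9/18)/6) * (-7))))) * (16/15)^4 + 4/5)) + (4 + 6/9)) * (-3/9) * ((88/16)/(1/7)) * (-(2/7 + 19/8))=3801553199587/20412000000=186.24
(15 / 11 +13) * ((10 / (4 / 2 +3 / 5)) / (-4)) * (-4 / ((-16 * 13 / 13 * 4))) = -1975 / 2288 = -0.86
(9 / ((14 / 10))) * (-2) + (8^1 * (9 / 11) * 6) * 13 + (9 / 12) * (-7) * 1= 151671 / 308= 492.44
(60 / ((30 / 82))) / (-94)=-82 / 47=-1.74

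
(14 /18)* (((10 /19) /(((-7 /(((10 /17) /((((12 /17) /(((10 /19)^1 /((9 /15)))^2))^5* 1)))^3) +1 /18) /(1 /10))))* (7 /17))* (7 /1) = -10196063120122589827631909287219968973658978939056396484375000 /810201167609701261507691871560170538687096604107910281326209571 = -0.01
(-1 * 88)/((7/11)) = -968/7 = -138.29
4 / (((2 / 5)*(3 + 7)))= 1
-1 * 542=-542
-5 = -5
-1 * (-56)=56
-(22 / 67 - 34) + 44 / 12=37.34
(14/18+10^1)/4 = 2.69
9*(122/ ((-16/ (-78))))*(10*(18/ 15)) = 64233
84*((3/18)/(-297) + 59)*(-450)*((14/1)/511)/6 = -73595900/7227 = -10183.46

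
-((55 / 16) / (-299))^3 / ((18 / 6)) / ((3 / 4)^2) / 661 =166375 / 122128986739968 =0.00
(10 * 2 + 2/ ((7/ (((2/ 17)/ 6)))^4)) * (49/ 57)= 324864952022/ 18895206393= 17.19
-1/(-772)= 1/772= 0.00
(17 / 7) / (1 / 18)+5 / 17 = 5237 / 119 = 44.01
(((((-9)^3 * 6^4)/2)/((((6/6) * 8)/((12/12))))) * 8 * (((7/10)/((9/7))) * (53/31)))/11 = -68155668/1705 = -39974.00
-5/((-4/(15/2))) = 75/8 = 9.38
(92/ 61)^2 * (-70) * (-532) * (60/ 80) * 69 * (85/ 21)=66023008800/ 3721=17743350.93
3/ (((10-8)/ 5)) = 15/ 2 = 7.50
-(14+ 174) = -188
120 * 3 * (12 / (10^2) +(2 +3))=9216 / 5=1843.20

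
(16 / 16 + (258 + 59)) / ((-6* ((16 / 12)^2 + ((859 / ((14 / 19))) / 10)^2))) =-0.00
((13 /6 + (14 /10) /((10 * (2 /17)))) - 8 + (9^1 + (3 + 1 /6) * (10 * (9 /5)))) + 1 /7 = 129149 /2100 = 61.50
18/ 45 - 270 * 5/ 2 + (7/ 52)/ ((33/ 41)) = -5786633/ 8580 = -674.43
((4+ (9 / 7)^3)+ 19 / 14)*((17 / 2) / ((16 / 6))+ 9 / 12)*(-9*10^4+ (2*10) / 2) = -2078634015 / 784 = -2651318.90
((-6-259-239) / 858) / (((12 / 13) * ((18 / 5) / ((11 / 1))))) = -35 / 18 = -1.94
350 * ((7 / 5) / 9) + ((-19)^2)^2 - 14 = 1173253 / 9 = 130361.44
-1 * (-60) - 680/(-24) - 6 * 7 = 139/3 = 46.33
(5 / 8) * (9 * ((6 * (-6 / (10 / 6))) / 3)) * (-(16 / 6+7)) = 391.50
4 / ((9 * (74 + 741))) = 4 / 7335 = 0.00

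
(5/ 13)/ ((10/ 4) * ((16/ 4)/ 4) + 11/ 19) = 190/ 1521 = 0.12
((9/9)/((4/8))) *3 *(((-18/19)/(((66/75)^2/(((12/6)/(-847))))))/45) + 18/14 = 2504361/1947253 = 1.29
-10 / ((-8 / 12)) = 15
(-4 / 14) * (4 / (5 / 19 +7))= -76 / 483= -0.16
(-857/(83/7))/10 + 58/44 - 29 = -159362/4565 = -34.91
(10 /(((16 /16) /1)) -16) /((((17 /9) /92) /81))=-402408 /17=-23671.06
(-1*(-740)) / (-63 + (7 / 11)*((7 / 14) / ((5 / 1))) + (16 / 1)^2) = 81400 / 21237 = 3.83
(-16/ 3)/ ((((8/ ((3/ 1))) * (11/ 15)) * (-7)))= 0.39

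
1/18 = 0.06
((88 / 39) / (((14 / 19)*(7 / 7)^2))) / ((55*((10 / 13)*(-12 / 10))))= -19 / 315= -0.06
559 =559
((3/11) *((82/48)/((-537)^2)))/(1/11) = 41/2306952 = 0.00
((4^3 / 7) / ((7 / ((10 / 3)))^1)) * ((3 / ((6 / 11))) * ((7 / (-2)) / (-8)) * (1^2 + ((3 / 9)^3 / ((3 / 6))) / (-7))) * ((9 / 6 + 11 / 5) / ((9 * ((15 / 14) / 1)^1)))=3.98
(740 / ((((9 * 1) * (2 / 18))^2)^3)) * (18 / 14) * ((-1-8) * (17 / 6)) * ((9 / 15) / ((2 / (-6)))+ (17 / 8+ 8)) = -5655339 / 28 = -201976.39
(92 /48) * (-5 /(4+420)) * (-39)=1495 /1696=0.88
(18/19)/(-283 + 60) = -18/4237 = -0.00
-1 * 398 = -398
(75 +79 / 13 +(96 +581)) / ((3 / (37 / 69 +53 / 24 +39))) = 25232085 / 2392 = 10548.53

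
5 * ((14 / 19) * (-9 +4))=-350 / 19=-18.42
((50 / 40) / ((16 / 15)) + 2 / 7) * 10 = 3265 / 224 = 14.58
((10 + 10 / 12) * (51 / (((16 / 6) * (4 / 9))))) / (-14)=-29835 / 896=-33.30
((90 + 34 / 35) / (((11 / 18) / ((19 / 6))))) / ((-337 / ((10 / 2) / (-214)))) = 90744 / 2776543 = 0.03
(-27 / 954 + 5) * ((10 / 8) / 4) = 2635 / 1696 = 1.55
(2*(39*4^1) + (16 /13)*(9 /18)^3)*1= 4058 /13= 312.15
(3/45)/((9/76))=76/135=0.56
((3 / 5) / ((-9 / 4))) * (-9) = 12 / 5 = 2.40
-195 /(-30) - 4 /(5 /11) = -23 /10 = -2.30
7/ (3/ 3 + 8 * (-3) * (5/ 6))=-7/ 19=-0.37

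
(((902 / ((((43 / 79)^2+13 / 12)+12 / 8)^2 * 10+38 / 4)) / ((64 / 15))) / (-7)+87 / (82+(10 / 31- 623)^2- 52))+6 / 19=-552942610092756566301 / 51381430159745939457932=-0.01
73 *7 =511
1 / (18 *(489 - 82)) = 1 / 7326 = 0.00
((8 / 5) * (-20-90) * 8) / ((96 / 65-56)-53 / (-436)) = 25.88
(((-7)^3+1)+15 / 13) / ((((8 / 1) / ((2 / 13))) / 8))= -8862 / 169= -52.44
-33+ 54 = 21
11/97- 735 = -71284/97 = -734.89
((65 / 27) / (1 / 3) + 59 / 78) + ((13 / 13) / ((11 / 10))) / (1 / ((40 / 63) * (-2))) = 122959 / 18018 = 6.82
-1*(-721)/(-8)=-721/8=-90.12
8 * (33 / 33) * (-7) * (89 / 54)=-92.30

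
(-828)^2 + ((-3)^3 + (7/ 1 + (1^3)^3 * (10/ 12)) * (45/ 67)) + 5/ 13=1194250129/ 1742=685562.65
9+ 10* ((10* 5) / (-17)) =-347 / 17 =-20.41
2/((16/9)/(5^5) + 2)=28125/28133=1.00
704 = 704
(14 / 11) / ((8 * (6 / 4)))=7 / 66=0.11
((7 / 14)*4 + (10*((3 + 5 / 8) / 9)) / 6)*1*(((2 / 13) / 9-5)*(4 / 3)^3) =-2691128 / 85293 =-31.55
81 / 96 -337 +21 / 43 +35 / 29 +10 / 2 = -13146811 / 39904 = -329.46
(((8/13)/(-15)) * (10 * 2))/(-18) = 16/351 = 0.05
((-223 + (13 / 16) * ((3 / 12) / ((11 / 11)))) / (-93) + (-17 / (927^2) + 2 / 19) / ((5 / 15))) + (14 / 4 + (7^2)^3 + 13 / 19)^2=2839843808820159205027 / 205157351232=13842271757.59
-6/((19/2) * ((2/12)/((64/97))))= -4608/1843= -2.50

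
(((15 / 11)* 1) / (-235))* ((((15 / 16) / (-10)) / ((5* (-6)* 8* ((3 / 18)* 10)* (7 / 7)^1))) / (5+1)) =-3 / 13235200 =-0.00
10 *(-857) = -8570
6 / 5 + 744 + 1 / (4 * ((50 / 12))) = 37263 / 50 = 745.26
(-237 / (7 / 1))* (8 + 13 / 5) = -12561 / 35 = -358.89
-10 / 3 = -3.33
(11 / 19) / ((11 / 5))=5 / 19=0.26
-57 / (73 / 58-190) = 1102 / 3649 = 0.30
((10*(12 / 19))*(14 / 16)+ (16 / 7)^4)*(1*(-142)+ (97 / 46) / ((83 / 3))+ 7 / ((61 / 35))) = -48090459639595 / 10624573862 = -4526.34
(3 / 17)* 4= 12 / 17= 0.71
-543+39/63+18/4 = -22591/42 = -537.88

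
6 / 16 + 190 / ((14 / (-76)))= -57739 / 56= -1031.05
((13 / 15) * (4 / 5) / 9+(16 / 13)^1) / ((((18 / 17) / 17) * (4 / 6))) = 829141 / 26325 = 31.50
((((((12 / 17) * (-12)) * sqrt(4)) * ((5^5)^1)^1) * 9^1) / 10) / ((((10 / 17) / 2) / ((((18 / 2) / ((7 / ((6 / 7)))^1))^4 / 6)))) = -229582512000 / 5764801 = -39824.88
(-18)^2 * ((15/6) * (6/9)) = 540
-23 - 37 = -60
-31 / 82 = -0.38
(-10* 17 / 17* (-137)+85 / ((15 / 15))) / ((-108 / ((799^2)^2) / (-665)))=131446946264242525 / 36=3651304062895625.69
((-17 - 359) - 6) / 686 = -191 / 343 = -0.56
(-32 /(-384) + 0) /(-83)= -1 /996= -0.00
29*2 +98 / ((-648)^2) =12177265 / 209952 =58.00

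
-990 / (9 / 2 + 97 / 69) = -27324 / 163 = -167.63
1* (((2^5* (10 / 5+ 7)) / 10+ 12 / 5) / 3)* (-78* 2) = -8112 / 5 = -1622.40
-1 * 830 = -830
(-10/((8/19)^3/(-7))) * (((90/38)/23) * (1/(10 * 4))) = 113715/47104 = 2.41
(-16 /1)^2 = 256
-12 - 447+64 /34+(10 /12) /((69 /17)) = -3215749 /7038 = -456.91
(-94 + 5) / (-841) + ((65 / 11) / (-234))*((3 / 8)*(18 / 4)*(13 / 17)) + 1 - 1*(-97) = 493557893 / 5032544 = 98.07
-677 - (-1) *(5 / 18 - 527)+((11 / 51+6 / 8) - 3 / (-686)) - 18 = -256255411 / 209916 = -1220.75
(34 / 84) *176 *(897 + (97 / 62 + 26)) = 6125372 / 93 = 65864.22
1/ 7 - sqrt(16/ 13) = 1/ 7 - 4*sqrt(13)/ 13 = -0.97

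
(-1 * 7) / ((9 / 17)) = -119 / 9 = -13.22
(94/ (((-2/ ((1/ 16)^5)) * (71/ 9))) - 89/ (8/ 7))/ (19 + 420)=-5797708199/ 32683065344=-0.18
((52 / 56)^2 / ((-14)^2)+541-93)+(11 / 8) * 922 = 65912421 / 38416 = 1715.75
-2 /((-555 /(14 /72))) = 7 /9990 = 0.00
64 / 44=16 / 11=1.45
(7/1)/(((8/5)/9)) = 315/8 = 39.38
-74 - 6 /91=-6740 /91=-74.07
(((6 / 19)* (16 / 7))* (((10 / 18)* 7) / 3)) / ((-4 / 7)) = -1.64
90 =90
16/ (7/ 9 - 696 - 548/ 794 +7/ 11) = -314424/ 13663217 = -0.02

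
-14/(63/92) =-184/9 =-20.44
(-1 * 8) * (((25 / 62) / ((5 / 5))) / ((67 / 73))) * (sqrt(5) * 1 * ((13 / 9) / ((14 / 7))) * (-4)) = 189800 * sqrt(5) / 18693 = 22.70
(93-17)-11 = 65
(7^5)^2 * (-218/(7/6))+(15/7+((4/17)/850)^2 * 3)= -19286962983855448041/365404375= -52782517953.86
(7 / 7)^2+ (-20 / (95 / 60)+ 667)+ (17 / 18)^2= 4039939 / 6156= 656.26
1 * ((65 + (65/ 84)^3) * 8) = 38800385/ 74088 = 523.71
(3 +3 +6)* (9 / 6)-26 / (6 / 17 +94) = 14215 / 802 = 17.72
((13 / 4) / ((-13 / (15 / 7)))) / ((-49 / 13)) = 195 / 1372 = 0.14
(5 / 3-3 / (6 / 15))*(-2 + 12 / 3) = -35 / 3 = -11.67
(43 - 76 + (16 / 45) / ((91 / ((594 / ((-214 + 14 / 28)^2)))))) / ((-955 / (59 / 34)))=161522276949 / 2693701296650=0.06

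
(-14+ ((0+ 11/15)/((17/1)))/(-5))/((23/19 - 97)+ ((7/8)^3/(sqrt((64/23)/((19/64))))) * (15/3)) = 1478975389696 * sqrt(437)/18506746874311125+ 18947965485842432/129547228120177875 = 0.15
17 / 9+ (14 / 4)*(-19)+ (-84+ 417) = 4831 / 18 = 268.39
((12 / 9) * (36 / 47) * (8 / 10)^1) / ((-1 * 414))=-32 / 16215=-0.00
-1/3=-0.33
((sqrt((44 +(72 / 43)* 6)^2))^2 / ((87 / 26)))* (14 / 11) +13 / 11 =1968046483 / 1769493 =1112.21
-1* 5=-5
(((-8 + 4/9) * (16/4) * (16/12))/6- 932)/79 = -76036/6399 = -11.88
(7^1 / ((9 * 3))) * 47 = 329 / 27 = 12.19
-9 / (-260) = 9 / 260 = 0.03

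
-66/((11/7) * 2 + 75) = -462/547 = -0.84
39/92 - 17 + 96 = 7307/92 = 79.42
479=479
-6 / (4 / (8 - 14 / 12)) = -10.25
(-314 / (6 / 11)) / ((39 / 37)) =-63899 / 117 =-546.15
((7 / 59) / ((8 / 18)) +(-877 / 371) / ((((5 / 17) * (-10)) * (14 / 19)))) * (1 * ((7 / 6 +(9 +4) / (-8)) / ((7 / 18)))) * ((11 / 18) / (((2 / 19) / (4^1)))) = -2989168996 / 80442075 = -37.16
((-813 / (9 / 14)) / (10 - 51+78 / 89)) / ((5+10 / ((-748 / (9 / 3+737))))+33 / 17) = -31571771 / 2956788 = -10.68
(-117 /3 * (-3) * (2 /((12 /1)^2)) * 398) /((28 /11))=28457 /112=254.08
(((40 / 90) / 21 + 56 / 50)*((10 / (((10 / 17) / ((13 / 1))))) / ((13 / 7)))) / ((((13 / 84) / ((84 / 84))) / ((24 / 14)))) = 1466624 / 975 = 1504.23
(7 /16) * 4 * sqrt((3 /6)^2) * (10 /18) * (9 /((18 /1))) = 35 /144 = 0.24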